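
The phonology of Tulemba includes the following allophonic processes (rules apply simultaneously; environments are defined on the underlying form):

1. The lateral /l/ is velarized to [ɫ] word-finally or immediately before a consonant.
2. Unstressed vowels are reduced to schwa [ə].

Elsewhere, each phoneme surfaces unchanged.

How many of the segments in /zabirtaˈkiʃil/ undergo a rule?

Segments that undergo a rule: /a/ → [ə] (rule 2); /i/ → [ə] (rule 2); /a/ → [ə] (rule 2); /i/ → [ə] (rule 2); /l/ → [ɫ] (rule 1).
All other segments surface unchanged.

5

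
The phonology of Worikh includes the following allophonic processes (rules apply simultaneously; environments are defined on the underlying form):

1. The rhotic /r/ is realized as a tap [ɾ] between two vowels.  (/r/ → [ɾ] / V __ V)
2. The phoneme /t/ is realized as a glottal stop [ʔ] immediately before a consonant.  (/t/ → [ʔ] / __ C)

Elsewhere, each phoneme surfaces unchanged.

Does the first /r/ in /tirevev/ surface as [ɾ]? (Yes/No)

/r/ (between /i/ and /e/) occurs between two vowels → [ɾ] by rule 1.
The actual realization is [ɾ], which matches [ɾ].

Yes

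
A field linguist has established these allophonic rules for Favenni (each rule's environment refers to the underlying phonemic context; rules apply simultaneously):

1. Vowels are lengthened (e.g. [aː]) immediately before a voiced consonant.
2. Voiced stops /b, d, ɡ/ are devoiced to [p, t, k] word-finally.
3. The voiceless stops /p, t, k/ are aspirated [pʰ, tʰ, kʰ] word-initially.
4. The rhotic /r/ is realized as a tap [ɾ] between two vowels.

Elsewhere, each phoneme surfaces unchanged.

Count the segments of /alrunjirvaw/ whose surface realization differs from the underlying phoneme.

4

Segments that undergo a rule: /a/ → [aː] (rule 1); /u/ → [uː] (rule 1); /i/ → [iː] (rule 1); /a/ → [aː] (rule 1).
All other segments surface unchanged.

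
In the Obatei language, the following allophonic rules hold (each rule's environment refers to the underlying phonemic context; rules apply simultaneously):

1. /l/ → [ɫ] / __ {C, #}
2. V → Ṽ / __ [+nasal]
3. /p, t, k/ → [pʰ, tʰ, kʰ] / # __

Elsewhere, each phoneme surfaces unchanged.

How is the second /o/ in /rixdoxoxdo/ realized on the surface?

/o/ (between /x/ and /x/): rule 2 targets it, but not before a nasal consonant → unchanged [o].

[o]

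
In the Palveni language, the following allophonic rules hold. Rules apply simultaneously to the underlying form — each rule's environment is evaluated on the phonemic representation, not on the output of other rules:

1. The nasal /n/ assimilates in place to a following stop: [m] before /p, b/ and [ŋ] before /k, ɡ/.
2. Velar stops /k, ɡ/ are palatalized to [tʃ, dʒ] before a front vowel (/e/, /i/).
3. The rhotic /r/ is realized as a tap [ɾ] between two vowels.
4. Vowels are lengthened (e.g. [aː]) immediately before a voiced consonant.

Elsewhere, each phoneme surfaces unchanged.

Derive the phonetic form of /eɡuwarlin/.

[eːɡuːwaːrliːn]

Rule 4 applies to /e/ (word-initial: before a voiced consonant) → [eː].
/ɡ/ (between /e/ and /u/): rule 2 targets it, but not before a front vowel → unchanged [ɡ].
Rule 4 applies to /u/ (between /ɡ/ and /w/: before a voiced consonant) → [uː].
/a/ meets the environment for rule 4 (before a voiced consonant) → [aː].
/r/ (between /a/ and /l/): rule 3 targets it, but not between two vowels → unchanged [r].
/i/ meets the environment for rule 4 (before a voiced consonant) → [iː].
/n/ (word-final): rule 1 targets it, but not before a labial or velar stop → unchanged [n].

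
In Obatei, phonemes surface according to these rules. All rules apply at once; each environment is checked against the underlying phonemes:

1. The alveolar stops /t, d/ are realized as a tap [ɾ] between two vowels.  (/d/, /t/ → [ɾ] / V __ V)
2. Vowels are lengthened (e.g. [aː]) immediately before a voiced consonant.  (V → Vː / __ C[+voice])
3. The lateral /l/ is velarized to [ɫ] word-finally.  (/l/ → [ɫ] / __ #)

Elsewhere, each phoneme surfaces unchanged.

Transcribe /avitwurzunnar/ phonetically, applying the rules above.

[aːvitwuːrzuːnnaːr]

/a/ (word-initial) occurs before a voiced consonant → [aː] by rule 2.
/v/ (between /a/ and /i/) is unaffected → [v].
/i/ (between /v/ and /t/) is in the target of rule 2 but the environment (before a voiced consonant) is not met → [i].
/t/ (between /i/ and /w/) fails the environment for rule 1, so it stays [t].
/w/ (between /t/ and /u/) is unaffected → [w].
/u/ — between /w/ and /r/, before a voiced consonant — surfaces as [uː] (rule 2).
/r/ (between /u/ and /z/): no rule targets it → [r].
/z/ — not in any rule's target class → [z].
/u/ meets the environment for rule 2 (before a voiced consonant) → [uː].
/n/ (between /u/ and /n/) is unaffected → [n].
/n/ — not in any rule's target class → [n].
Rule 2 applies to /a/ (between /n/ and /r/: before a voiced consonant) → [aː].
/r/ — not in any rule's target class → [r].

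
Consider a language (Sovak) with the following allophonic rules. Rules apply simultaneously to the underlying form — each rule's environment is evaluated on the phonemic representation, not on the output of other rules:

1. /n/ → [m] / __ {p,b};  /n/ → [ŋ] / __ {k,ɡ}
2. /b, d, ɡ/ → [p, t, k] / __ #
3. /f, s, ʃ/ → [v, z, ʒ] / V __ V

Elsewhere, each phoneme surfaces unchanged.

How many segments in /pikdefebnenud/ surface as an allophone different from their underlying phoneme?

Segments that undergo a rule: /f/ → [v] (rule 3); /d/ → [t] (rule 2).
All other segments surface unchanged.

2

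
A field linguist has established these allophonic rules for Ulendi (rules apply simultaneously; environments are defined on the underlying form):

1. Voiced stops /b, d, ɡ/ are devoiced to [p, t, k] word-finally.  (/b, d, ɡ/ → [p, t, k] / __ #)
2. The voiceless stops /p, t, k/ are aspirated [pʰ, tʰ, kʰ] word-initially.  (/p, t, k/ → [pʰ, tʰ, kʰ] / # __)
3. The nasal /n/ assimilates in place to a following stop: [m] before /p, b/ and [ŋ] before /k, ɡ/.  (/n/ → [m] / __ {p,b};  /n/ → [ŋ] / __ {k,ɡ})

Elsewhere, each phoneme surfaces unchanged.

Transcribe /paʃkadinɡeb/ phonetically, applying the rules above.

/p/ (word-initial) occurs word-initially → [pʰ] by rule 2.
/a/ — not in any rule's target class → [a].
/ʃ/ stays [ʃ].
/k/ — between /ʃ/ and /a/; rule 2 does not apply here → [k].
/a/ (between /k/ and /d/) is unaffected → [a].
/d/ (between /a/ and /i/) is in the target of rule 1 but the environment (word-finally) is not met → [d].
/i/ (between /d/ and /n/): no rule targets it → [i].
/n/ (between /i/ and /ɡ/) occurs before a labial or velar stop → [ŋ] by rule 3.
/ɡ/ — between /n/ and /e/; rule 1 does not apply here → [ɡ].
/e/ — not in any rule's target class → [e].
/b/ (word-final) occurs word-finally → [p] by rule 1.

[pʰaʃkadiŋɡep]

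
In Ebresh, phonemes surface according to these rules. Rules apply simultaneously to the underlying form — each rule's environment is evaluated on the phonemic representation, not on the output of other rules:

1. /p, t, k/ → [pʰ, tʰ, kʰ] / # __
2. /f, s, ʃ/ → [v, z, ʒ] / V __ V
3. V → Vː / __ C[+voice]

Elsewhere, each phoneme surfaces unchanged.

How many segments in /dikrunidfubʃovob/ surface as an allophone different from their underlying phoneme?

Segments that undergo a rule: /u/ → [uː] (rule 3); /i/ → [iː] (rule 3); /u/ → [uː] (rule 3); /o/ → [oː] (rule 3); /o/ → [oː] (rule 3).
All other segments surface unchanged.

5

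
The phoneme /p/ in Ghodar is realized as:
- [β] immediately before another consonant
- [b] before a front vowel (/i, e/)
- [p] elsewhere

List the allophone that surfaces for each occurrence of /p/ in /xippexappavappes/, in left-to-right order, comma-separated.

[β], [b], [β], [p], [β], [b]

Occurrence 1 (position 3): immediately before another consonant → [β].
Occurrence 2 (position 4): before a front vowel (/i, e/) → [b].
Occurrence 3 (position 8): immediately before another consonant → [β].
Occurrence 4 (position 9): no conditioning environment matches → elsewhere allophone [p].
Occurrence 5 (position 13): immediately before another consonant → [β].
Occurrence 6 (position 14): before a front vowel (/i, e/) → [b].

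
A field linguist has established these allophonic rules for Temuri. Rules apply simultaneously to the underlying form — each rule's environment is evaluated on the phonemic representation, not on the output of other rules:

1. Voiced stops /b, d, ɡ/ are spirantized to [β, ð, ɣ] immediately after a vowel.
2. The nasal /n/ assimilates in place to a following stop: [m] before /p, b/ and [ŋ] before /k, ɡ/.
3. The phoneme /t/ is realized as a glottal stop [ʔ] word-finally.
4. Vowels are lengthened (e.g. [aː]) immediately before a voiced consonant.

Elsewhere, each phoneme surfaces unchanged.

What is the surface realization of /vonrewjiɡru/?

/v/ (word-initial): no rule targets it → [v].
Rule 4 applies to /o/ (between /v/ and /n/: before a voiced consonant) → [oː].
/n/ — between /o/ and /r/; rule 2 does not apply here → [n].
/r/ (between /n/ and /e/) is unaffected → [r].
/e/ meets the environment for rule 4 (before a voiced consonant) → [eː].
/w/ stays [w].
/j/ — not in any rule's target class → [j].
/i/ meets the environment for rule 4 (before a voiced consonant) → [iː].
/ɡ/ meets the environment for rule 1 (immediately after a vowel) → [ɣ].
/r/ — not in any rule's target class → [r].
/u/ — word-final; rule 4 does not apply here → [u].

[voːnreːwjiːɣru]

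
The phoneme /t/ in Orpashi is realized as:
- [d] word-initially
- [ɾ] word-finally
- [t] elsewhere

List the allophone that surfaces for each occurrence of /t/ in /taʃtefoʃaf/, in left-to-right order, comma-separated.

[d], [t]

Occurrence 1 (position 1): word-initially → [d].
Occurrence 2 (position 4): no conditioning environment matches → elsewhere allophone [t].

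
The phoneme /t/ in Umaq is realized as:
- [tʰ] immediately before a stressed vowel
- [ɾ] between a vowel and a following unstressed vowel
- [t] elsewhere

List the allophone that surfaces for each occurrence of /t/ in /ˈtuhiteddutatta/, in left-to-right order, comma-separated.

Occurrence 1 (position 1): immediately before a stressed vowel → [tʰ].
Occurrence 2 (position 5): between a vowel and an unstressed vowel → [ɾ].
Occurrence 3 (position 10): between a vowel and an unstressed vowel → [ɾ].
Occurrence 4 (position 12): no conditioning environment matches → elsewhere allophone [t].
Occurrence 5 (position 13): no conditioning environment matches → elsewhere allophone [t].

[tʰ], [ɾ], [ɾ], [t], [t]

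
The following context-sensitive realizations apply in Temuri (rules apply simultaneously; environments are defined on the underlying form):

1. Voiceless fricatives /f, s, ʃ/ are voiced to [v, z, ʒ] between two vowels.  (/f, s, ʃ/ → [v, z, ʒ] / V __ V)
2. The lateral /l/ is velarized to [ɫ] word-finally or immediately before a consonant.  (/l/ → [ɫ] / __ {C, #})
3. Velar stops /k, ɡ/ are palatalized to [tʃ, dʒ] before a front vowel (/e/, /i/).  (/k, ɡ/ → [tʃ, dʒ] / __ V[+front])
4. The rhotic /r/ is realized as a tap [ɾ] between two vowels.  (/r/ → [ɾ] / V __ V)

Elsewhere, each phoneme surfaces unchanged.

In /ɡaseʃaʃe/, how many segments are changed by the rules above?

Segments that undergo a rule: /s/ → [z] (rule 1); /ʃ/ → [ʒ] (rule 1); /ʃ/ → [ʒ] (rule 1).
All other segments surface unchanged.

3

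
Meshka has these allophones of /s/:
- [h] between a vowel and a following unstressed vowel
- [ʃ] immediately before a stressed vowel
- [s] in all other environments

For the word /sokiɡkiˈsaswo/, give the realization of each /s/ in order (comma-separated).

Occurrence 1 (position 1): no conditioning environment matches → elsewhere allophone [s].
Occurrence 2 (position 8): immediately before a stressed vowel → [ʃ].
Occurrence 3 (position 10): no conditioning environment matches → elsewhere allophone [s].

[s], [ʃ], [s]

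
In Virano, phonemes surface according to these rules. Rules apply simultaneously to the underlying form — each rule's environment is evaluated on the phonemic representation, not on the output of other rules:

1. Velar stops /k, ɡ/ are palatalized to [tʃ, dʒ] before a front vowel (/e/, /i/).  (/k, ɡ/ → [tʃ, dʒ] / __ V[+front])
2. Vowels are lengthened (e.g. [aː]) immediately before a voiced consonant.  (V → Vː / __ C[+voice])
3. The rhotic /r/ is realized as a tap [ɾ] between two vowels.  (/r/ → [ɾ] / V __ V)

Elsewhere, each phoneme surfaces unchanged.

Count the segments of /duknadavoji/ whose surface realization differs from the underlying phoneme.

3

Segments that undergo a rule: /a/ → [aː] (rule 2); /a/ → [aː] (rule 2); /o/ → [oː] (rule 2).
All other segments surface unchanged.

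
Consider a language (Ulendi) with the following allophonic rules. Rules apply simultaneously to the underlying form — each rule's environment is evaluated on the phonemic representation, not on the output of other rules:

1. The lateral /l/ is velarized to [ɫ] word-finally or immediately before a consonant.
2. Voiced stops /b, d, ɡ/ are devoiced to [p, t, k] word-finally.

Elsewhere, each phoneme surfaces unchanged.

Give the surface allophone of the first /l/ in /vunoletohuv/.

/l/ (between /o/ and /e/): rule 1 targets it, but not word-finally or immediately before a consonant → unchanged [l].

[l]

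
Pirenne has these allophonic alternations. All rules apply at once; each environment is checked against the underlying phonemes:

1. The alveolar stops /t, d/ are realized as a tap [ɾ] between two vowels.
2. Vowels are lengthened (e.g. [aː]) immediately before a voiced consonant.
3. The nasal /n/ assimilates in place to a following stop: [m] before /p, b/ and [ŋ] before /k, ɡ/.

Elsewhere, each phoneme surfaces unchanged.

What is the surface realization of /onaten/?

/o/ meets the environment for rule 2 (before a voiced consonant) → [oː].
/n/ (between /o/ and /a/) is in the target of rule 3 but the environment (before a labial or velar stop) is not met → [n].
/a/ (between /n/ and /t/): rule 2 targets it, but not before a voiced consonant → unchanged [a].
Rule 1 applies to /t/ (between /a/ and /e/: between two vowels) → [ɾ].
/e/ (between /t/ and /n/) occurs before a voiced consonant → [eː] by rule 2.
/n/ — word-final; rule 3 does not apply here → [n].

[oːnaɾeːn]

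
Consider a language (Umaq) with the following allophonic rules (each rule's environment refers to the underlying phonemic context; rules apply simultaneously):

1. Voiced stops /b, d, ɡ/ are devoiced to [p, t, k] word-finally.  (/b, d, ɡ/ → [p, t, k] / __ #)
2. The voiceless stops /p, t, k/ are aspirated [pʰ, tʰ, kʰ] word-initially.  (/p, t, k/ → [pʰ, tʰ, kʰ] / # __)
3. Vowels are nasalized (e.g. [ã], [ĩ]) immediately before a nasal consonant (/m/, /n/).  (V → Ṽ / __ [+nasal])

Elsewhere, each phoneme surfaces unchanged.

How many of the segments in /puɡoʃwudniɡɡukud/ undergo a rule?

2

Segments that undergo a rule: /p/ → [pʰ] (rule 2); /d/ → [t] (rule 1).
All other segments surface unchanged.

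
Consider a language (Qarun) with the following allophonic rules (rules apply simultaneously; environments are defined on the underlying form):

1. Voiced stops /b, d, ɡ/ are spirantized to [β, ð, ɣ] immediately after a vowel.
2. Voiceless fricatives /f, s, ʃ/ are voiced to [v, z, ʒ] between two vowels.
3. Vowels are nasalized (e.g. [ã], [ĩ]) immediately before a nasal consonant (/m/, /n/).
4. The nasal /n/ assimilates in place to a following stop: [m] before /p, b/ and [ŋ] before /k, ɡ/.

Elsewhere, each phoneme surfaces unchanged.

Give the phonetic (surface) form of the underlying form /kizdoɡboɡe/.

/k/ stays [k].
/i/ (between /k/ and /z/) is in the target of rule 3 but the environment (before a nasal consonant) is not met → [i].
/z/ (between /i/ and /d/): no rule targets it → [z].
/d/ (between /z/ and /o/): rule 1 targets it, but not immediately after a vowel → unchanged [d].
/o/ (between /d/ and /ɡ/) is in the target of rule 3 but the environment (before a nasal consonant) is not met → [o].
/ɡ/ (between /o/ and /b/) occurs immediately after a vowel → [ɣ] by rule 1.
/b/ (between /ɡ/ and /o/) is in the target of rule 1 but the environment (immediately after a vowel) is not met → [b].
/o/ (between /b/ and /ɡ/): rule 3 targets it, but not before a nasal consonant → unchanged [o].
/ɡ/ — between /o/ and /e/, immediately after a vowel — surfaces as [ɣ] (rule 1).
/e/ (word-final) fails the environment for rule 3, so it stays [e].

[kizdoɣboɣe]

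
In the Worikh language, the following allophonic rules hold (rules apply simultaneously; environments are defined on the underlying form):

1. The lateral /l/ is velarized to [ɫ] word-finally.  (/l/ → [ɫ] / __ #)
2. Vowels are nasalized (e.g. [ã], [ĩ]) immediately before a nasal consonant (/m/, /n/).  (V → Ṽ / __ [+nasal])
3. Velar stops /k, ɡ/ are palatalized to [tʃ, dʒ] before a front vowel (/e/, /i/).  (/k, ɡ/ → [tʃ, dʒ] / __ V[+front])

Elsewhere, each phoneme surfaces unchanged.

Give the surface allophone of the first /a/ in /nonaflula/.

/a/ (between /n/ and /f/) is in the target of rule 2 but the environment (before a nasal consonant) is not met → [a].

[a]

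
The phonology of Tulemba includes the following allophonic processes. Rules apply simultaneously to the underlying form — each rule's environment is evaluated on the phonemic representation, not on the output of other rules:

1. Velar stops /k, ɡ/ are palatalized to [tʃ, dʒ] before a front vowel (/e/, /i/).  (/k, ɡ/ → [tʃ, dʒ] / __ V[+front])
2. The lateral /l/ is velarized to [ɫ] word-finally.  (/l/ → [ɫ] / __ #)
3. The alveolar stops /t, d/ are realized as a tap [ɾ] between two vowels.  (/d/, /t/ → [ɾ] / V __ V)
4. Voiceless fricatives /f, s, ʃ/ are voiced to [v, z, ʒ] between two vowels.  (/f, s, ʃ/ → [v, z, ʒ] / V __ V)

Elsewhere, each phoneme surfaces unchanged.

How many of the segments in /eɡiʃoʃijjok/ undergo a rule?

Segments that undergo a rule: /ɡ/ → [dʒ] (rule 1); /ʃ/ → [ʒ] (rule 4); /ʃ/ → [ʒ] (rule 4).
All other segments surface unchanged.

3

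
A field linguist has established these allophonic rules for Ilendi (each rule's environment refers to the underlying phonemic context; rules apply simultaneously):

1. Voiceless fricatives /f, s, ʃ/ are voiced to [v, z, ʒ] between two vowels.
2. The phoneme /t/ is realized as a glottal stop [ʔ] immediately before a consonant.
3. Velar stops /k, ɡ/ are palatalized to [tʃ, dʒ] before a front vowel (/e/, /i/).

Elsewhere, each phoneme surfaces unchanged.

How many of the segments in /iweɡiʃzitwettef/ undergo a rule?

3

Segments that undergo a rule: /ɡ/ → [dʒ] (rule 3); /t/ → [ʔ] (rule 2); /t/ → [ʔ] (rule 2).
All other segments surface unchanged.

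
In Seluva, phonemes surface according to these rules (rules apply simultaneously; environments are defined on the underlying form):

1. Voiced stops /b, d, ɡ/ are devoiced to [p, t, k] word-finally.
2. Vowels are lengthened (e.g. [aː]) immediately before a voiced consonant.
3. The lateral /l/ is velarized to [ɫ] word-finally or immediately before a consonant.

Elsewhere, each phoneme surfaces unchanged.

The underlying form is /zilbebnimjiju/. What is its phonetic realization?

/z/ — not in any rule's target class → [z].
/i/ (between /z/ and /l/) occurs before a voiced consonant → [iː] by rule 2.
Rule 3 applies to /l/ (between /i/ and /b/: word-finally or immediately before a consonant) → [ɫ].
/b/ (between /l/ and /e/) fails the environment for rule 1, so it stays [b].
/e/ meets the environment for rule 2 (before a voiced consonant) → [eː].
/b/ — between /e/ and /n/; rule 1 does not apply here → [b].
/n/ — not in any rule's target class → [n].
Rule 2 applies to /i/ (between /n/ and /m/: before a voiced consonant) → [iː].
/m/ — not in any rule's target class → [m].
/j/ (between /m/ and /i/): no rule targets it → [j].
/i/ — between /j/ and /j/, before a voiced consonant — surfaces as [iː] (rule 2).
/j/ (between /i/ and /u/): no rule targets it → [j].
/u/ (word-final): rule 2 targets it, but not before a voiced consonant → unchanged [u].

[ziːɫbeːbniːmjiːju]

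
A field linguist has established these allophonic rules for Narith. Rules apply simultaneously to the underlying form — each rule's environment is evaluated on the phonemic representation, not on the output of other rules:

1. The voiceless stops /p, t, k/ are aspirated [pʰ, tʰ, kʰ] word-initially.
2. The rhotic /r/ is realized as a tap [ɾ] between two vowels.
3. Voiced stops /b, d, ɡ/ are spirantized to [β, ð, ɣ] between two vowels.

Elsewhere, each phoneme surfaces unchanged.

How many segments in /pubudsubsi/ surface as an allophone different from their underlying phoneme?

2

Segments that undergo a rule: /p/ → [pʰ] (rule 1); /b/ → [β] (rule 3).
All other segments surface unchanged.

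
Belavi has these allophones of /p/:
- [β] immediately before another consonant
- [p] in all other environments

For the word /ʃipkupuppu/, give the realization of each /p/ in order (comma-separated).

[β], [p], [β], [p]

Occurrence 1 (position 3): immediately before another consonant → [β].
Occurrence 2 (position 6): no conditioning environment matches → elsewhere allophone [p].
Occurrence 3 (position 8): immediately before another consonant → [β].
Occurrence 4 (position 9): no conditioning environment matches → elsewhere allophone [p].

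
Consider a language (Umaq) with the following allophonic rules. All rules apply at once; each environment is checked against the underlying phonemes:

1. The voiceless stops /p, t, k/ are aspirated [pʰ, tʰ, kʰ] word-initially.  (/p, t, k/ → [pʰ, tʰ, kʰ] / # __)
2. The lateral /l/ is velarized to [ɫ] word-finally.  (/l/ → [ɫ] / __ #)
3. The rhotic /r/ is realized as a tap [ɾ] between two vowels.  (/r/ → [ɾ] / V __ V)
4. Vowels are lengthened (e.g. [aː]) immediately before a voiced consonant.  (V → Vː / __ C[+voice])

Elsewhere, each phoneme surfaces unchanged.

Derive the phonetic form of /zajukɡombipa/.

[zaːjukɡoːmbipa]

/z/ (word-initial) is unaffected → [z].
/a/ (between /z/ and /j/): before a voiced consonant, so rule 4 applies → [aː].
/j/ — not in any rule's target class → [j].
/u/ (between /j/ and /k/) fails the environment for rule 4, so it stays [u].
/k/ (between /u/ and /ɡ/) fails the environment for rule 1, so it stays [k].
/ɡ/ stays [ɡ].
/o/ — between /ɡ/ and /m/, before a voiced consonant — surfaces as [oː] (rule 4).
/m/ — not in any rule's target class → [m].
/b/ stays [b].
/i/ — between /b/ and /p/; rule 4 does not apply here → [i].
/p/ (between /i/ and /a/) fails the environment for rule 1, so it stays [p].
/a/ (word-final) is in the target of rule 4 but the environment (before a voiced consonant) is not met → [a].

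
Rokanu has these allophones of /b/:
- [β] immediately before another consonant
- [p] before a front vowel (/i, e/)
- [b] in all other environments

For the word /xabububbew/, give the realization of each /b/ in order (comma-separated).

[b], [b], [β], [p]

Occurrence 1 (position 3): no conditioning environment matches → elsewhere allophone [b].
Occurrence 2 (position 5): no conditioning environment matches → elsewhere allophone [b].
Occurrence 3 (position 7): immediately before another consonant → [β].
Occurrence 4 (position 8): before a front vowel (/i, e/) → [p].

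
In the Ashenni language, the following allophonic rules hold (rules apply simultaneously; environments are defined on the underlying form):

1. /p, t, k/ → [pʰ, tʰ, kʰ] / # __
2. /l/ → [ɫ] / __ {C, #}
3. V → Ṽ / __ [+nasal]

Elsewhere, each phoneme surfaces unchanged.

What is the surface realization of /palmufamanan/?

/p/ (word-initial) occurs word-initially → [pʰ] by rule 1.
/a/ (between /p/ and /l/) is in the target of rule 3 but the environment (before a nasal consonant) is not met → [a].
/l/ (between /a/ and /m/): word-finally or immediately before a consonant, so rule 2 applies → [ɫ].
/m/ — not in any rule's target class → [m].
/u/ — between /m/ and /f/; rule 3 does not apply here → [u].
/f/ — not in any rule's target class → [f].
Rule 3 applies to /a/ (between /f/ and /m/: before a nasal consonant) → [ã].
/m/ (between /a/ and /a/) is unaffected → [m].
/a/ (between /m/ and /n/) occurs before a nasal consonant → [ã] by rule 3.
/n/ (between /a/ and /a/) is unaffected → [n].
Rule 3 applies to /a/ (between /n/ and /n/: before a nasal consonant) → [ã].
/n/ stays [n].

[pʰaɫmufãmãnãn]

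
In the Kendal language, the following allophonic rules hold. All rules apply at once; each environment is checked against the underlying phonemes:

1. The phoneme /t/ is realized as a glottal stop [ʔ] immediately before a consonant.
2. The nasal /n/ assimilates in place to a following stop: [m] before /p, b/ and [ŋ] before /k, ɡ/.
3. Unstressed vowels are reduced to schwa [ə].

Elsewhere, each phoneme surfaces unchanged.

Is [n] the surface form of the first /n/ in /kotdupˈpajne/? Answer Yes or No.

Yes

/n/ — between /j/ and /e/; rule 2 does not apply here → [n].
The actual realization is [n], which matches [n].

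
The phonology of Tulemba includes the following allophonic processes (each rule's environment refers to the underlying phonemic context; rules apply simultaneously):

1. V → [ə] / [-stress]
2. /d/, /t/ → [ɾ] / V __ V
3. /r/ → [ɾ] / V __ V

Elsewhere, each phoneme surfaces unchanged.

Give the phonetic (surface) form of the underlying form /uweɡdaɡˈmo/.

[əwəɡdəɡˈmo]

/u/ — word-initial, in an unstressed syllable — surfaces as [ə] (rule 1).
/w/ — not in any rule's target class → [w].
/e/ (between /w/ and /ɡ/) occurs in an unstressed syllable → [ə] by rule 1.
/ɡ/ (between /e/ and /d/): no rule targets it → [ɡ].
/d/ (between /ɡ/ and /a/) fails the environment for rule 2, so it stays [d].
Rule 1 applies to /a/ (between /d/ and /ɡ/: in an unstressed syllable) → [ə].
/ɡ/ — not in any rule's target class → [ɡ].
/m/ stays [m].
/o/ (word-final) is in the target of rule 1 but the environment (in an unstressed syllable) is not met → [o].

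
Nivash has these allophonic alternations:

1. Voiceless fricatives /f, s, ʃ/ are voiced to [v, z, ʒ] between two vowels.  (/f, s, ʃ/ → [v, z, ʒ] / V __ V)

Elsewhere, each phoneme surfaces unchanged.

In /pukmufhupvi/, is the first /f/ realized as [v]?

/f/ (between /u/ and /h/) fails the environment for rule 1, so it stays [f].
The actual realization is [f], not [v].

No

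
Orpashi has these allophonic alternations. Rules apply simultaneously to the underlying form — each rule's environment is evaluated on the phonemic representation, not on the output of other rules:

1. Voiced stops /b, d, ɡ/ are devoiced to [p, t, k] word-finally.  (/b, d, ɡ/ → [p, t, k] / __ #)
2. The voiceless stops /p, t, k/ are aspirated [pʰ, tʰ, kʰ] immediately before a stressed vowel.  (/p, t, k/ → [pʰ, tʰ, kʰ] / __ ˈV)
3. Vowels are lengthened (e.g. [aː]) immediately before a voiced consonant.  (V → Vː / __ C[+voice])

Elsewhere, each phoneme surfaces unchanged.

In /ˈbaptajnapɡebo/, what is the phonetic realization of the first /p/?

[p]

/p/ (between /a/ and /t/) is in the target of rule 2 but the environment (immediately before a stressed vowel) is not met → [p].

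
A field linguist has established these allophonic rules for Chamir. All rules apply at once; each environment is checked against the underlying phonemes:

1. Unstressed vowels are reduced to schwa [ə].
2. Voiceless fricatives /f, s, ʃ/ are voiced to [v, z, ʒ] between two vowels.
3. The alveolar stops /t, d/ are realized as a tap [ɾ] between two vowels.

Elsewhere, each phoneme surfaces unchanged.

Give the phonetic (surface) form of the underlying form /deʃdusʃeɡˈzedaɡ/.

[dəʃdəsʃəɡˈzeɾəɡ]

/d/ (word-initial) fails the environment for rule 3, so it stays [d].
/e/ — between /d/ and /ʃ/, in an unstressed syllable — surfaces as [ə] (rule 1).
/ʃ/ — between /e/ and /d/; rule 2 does not apply here → [ʃ].
/d/ — between /ʃ/ and /u/; rule 3 does not apply here → [d].
/u/ meets the environment for rule 1 (in an unstressed syllable) → [ə].
/s/ — between /u/ and /ʃ/; rule 2 does not apply here → [s].
/ʃ/ — between /s/ and /e/; rule 2 does not apply here → [ʃ].
/e/ (between /ʃ/ and /ɡ/): in an unstressed syllable, so rule 1 applies → [ə].
/ɡ/ (between /e/ and /z/): no rule targets it → [ɡ].
/z/ stays [z].
/e/ (between /z/ and /d/): rule 1 targets it, but not in an unstressed syllable → unchanged [e].
/d/ (between /e/ and /a/): between two vowels, so rule 3 applies → [ɾ].
/a/ meets the environment for rule 1 (in an unstressed syllable) → [ə].
/ɡ/ (word-final) is unaffected → [ɡ].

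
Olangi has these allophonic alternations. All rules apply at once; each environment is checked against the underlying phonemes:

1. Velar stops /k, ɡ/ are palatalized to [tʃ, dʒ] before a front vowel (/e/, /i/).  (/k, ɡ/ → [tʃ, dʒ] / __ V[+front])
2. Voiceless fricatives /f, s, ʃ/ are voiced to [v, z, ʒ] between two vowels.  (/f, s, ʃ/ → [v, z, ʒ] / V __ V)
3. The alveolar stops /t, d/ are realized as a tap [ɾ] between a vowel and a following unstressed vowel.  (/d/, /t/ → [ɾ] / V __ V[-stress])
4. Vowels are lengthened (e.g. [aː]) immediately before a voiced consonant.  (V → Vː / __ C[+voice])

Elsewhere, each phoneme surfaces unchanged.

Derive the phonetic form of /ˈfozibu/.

[ˈfoːziːbu]

/f/ — word-initial; rule 2 does not apply here → [f].
/o/ (between /f/ and /z/): before a voiced consonant, so rule 4 applies → [oː].
/z/ stays [z].
Rule 4 applies to /i/ (between /z/ and /b/: before a voiced consonant) → [iː].
/b/ — not in any rule's target class → [b].
/u/ (word-final) is in the target of rule 4 but the environment (before a voiced consonant) is not met → [u].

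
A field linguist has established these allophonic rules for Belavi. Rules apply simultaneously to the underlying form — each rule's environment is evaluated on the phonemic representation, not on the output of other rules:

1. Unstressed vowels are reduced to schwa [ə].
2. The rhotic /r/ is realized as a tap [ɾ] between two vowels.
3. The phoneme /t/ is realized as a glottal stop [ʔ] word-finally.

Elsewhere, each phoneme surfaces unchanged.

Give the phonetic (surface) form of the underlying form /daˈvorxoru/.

[dəˈvorxəɾə]

/d/ (word-initial): no rule targets it → [d].
/a/ (between /d/ and /v/): in an unstressed syllable, so rule 1 applies → [ə].
/v/ (between /a/ and /o/) is unaffected → [v].
/o/ (between /v/ and /r/) is in the target of rule 1 but the environment (in an unstressed syllable) is not met → [o].
/r/ (between /o/ and /x/): rule 2 targets it, but not between two vowels → unchanged [r].
/x/ — not in any rule's target class → [x].
/o/ (between /x/ and /r/) occurs in an unstressed syllable → [ə] by rule 1.
/r/ meets the environment for rule 2 (between two vowels) → [ɾ].
/u/ — word-final, in an unstressed syllable — surfaces as [ə] (rule 1).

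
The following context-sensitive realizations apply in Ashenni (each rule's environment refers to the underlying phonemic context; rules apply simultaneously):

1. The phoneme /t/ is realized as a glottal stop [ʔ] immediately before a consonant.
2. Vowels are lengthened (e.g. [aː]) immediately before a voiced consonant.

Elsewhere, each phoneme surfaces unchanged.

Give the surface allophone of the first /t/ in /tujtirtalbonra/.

/t/ (word-initial) is in the target of rule 1 but the environment (immediately before a consonant) is not met → [t].

[t]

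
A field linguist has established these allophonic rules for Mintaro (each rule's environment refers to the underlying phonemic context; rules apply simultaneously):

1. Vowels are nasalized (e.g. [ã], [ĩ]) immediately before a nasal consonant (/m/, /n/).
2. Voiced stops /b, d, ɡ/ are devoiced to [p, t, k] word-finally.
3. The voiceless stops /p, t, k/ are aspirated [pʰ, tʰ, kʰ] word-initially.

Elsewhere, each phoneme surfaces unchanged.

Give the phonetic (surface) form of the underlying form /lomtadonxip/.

/l/ (word-initial): no rule targets it → [l].
/o/ — between /l/ and /m/, before a nasal consonant — surfaces as [õ] (rule 1).
/m/ (between /o/ and /t/): no rule targets it → [m].
/t/ (between /m/ and /a/) is in the target of rule 3 but the environment (word-initially) is not met → [t].
/a/ — between /t/ and /d/; rule 1 does not apply here → [a].
/d/ — between /a/ and /o/; rule 2 does not apply here → [d].
/o/ — between /d/ and /n/, before a nasal consonant — surfaces as [õ] (rule 1).
/n/ — not in any rule's target class → [n].
/x/ (between /n/ and /i/): no rule targets it → [x].
/i/ — between /x/ and /p/; rule 1 does not apply here → [i].
/p/ (word-final) is in the target of rule 3 but the environment (word-initially) is not met → [p].

[lõmtadõnxip]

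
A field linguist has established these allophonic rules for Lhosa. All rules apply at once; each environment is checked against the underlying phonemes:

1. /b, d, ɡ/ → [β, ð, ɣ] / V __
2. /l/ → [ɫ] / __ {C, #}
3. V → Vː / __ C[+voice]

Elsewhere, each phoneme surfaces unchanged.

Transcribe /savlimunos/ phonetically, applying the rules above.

/s/ stays [s].
/a/ meets the environment for rule 3 (before a voiced consonant) → [aː].
/v/ (between /a/ and /l/) is unaffected → [v].
/l/ (between /v/ and /i/): rule 2 targets it, but not word-finally or immediately before a consonant → unchanged [l].
/i/ (between /l/ and /m/) occurs before a voiced consonant → [iː] by rule 3.
/m/ (between /i/ and /u/): no rule targets it → [m].
/u/ (between /m/ and /n/) occurs before a voiced consonant → [uː] by rule 3.
/n/ (between /u/ and /o/) is unaffected → [n].
/o/ (between /n/ and /s/): rule 3 targets it, but not before a voiced consonant → unchanged [o].
/s/ (word-final) is unaffected → [s].

[saːvliːmuːnos]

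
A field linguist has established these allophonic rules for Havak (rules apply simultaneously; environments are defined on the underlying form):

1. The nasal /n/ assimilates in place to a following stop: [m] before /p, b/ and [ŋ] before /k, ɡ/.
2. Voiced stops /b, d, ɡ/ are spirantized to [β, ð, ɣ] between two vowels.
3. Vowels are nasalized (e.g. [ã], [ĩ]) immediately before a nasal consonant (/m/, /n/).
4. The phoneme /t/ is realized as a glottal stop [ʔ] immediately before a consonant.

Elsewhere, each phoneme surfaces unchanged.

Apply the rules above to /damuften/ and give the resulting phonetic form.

/d/ — word-initial; rule 2 does not apply here → [d].
/a/ meets the environment for rule 3 (before a nasal consonant) → [ã].
/m/ stays [m].
/u/ — between /m/ and /f/; rule 3 does not apply here → [u].
/f/ — not in any rule's target class → [f].
/t/ (between /f/ and /e/) is in the target of rule 4 but the environment (immediately before a consonant) is not met → [t].
/e/ meets the environment for rule 3 (before a nasal consonant) → [ẽ].
/n/ (word-final) fails the environment for rule 1, so it stays [n].

[dãmuftẽn]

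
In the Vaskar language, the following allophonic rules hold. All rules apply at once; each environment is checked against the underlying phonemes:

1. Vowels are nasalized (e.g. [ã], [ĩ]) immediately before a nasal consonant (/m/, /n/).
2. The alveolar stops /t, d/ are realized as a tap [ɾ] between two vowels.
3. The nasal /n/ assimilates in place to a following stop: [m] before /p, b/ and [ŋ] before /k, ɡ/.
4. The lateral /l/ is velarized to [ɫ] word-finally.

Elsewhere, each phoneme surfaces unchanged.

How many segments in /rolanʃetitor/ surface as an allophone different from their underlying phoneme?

Segments that undergo a rule: /a/ → [ã] (rule 1); /t/ → [ɾ] (rule 2); /t/ → [ɾ] (rule 2).
All other segments surface unchanged.

3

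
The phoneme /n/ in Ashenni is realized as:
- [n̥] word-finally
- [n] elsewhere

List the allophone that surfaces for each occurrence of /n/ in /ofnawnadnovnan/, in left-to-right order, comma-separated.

Occurrence 1 (position 3): no conditioning environment matches → elsewhere allophone [n].
Occurrence 2 (position 6): no conditioning environment matches → elsewhere allophone [n].
Occurrence 3 (position 9): no conditioning environment matches → elsewhere allophone [n].
Occurrence 4 (position 12): no conditioning environment matches → elsewhere allophone [n].
Occurrence 5 (position 14): word-finally → [n̥].

[n], [n], [n], [n], [n̥]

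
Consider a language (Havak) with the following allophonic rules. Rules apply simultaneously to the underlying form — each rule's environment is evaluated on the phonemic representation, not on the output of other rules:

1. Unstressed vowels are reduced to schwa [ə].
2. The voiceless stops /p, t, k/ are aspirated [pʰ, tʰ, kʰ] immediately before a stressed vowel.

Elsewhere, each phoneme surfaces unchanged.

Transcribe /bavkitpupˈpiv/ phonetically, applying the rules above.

[bəvkətpəpˈpʰiv]

/b/ — not in any rule's target class → [b].
/a/ meets the environment for rule 1 (in an unstressed syllable) → [ə].
/v/ — not in any rule's target class → [v].
/k/ (between /v/ and /i/) fails the environment for rule 2, so it stays [k].
/i/ meets the environment for rule 1 (in an unstressed syllable) → [ə].
/t/ — between /i/ and /p/; rule 2 does not apply here → [t].
/p/ (between /t/ and /u/): rule 2 targets it, but not immediately before a stressed vowel → unchanged [p].
/u/ — between /p/ and /p/, in an unstressed syllable — surfaces as [ə] (rule 1).
/p/ (between /u/ and /p/): rule 2 targets it, but not immediately before a stressed vowel → unchanged [p].
/p/ (between /p/ and /i/): immediately before a stressed vowel, so rule 2 applies → [pʰ].
/i/ (between /p/ and /v/) fails the environment for rule 1, so it stays [i].
/v/ stays [v].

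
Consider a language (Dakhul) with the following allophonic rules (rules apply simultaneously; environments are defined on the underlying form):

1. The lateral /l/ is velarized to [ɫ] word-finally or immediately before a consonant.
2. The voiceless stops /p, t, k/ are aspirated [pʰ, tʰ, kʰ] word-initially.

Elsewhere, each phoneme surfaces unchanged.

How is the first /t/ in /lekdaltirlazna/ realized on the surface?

/t/ (between /l/ and /i/) fails the environment for rule 2, so it stays [t].

[t]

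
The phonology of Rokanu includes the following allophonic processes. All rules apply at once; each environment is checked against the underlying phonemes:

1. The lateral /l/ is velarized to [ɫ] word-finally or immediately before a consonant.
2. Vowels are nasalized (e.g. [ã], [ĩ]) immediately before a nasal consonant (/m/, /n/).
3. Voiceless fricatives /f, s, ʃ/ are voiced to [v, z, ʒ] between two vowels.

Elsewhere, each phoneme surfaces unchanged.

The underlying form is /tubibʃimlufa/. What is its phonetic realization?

[tubibʃĩmluva]

/t/ stays [t].
/u/ — between /t/ and /b/; rule 2 does not apply here → [u].
/b/ (between /u/ and /i/): no rule targets it → [b].
/i/ (between /b/ and /b/) fails the environment for rule 2, so it stays [i].
/b/ (between /i/ and /ʃ/) is unaffected → [b].
/ʃ/ — between /b/ and /i/; rule 3 does not apply here → [ʃ].
/i/ meets the environment for rule 2 (before a nasal consonant) → [ĩ].
/m/ (between /i/ and /l/) is unaffected → [m].
/l/ (between /m/ and /u/) is in the target of rule 1 but the environment (word-finally or immediately before a consonant) is not met → [l].
/u/ (between /l/ and /f/) is in the target of rule 2 but the environment (before a nasal consonant) is not met → [u].
/f/ (between /u/ and /a/): between two vowels, so rule 3 applies → [v].
/a/ (word-final) is in the target of rule 2 but the environment (before a nasal consonant) is not met → [a].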